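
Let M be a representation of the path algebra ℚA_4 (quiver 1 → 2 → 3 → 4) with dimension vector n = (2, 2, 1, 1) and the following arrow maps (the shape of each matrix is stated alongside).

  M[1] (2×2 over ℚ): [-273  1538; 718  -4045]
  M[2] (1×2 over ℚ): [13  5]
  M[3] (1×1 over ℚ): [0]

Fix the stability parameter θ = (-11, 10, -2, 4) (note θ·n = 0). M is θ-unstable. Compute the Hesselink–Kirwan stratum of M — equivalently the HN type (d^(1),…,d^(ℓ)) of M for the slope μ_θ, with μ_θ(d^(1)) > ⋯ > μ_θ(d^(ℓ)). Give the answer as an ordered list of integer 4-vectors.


Via rank(M_{q-1}∘⋯∘M_p): M ≅ I[1,2], I[1,3], I[4,4].
μ_θ-semistable layers: μ^(1)=10; μ^(2)=4; μ^(3)=-11

((0, 1, 0, 0); (0, 1, 1, 1); (2, 0, 0, 0))


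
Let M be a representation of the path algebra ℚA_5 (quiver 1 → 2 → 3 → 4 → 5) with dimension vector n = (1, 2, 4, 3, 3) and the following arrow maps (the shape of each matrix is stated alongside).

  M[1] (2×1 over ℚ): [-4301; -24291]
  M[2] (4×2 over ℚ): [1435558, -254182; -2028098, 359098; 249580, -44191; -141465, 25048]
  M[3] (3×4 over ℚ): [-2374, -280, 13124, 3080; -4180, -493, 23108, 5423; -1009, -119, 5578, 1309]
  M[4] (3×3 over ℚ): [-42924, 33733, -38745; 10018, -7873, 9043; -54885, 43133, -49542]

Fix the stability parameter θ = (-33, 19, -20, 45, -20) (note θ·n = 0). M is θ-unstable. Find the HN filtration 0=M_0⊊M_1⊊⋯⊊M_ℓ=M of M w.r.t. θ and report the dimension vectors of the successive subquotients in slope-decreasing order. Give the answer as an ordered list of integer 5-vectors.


Interval decomposition of M: I[1,5], I[2,3], I[3,3], I[3,5], I[4,4], I[5,5].
HN type (ℓ=5): μ^(1)=45; μ^(2)=25/2; μ^(3)=-1/2; μ^(4)=-20; μ^(5)=-33

((0, 0, 0, 1, 0); (0, 0, 0, 2, 2); (0, 2, 2, 0, 0); (0, 0, 2, 0, 1); (1, 0, 0, 0, 0))


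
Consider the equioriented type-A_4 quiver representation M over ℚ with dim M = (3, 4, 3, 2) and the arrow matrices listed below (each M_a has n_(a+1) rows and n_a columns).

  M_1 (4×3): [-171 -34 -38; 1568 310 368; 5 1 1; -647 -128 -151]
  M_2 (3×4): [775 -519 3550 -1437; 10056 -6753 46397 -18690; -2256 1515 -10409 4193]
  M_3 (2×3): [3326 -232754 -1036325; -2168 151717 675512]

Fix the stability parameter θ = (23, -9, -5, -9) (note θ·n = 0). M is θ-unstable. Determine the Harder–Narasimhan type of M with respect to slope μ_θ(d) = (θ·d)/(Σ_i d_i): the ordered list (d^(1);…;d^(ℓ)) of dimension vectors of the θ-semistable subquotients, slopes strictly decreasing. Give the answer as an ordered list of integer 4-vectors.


Via rank(M_{q-1}∘⋯∘M_p): M ≅ I[1,3], I[1,4]^2, I[2,2].
μ_θ-semistable layers: μ^(1)=3; μ^(2)=0; μ^(3)=-9

((1, 1, 1, 0); (2, 2, 2, 2); (0, 1, 0, 0))


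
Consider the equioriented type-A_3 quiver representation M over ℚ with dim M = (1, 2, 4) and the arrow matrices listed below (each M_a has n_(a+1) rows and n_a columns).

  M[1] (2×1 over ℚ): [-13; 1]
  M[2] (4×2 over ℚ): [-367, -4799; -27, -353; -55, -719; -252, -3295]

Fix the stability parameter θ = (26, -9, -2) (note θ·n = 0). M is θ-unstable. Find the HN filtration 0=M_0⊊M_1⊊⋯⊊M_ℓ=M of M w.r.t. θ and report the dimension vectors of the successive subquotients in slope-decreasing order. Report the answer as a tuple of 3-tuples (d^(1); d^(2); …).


Via rank(M_{q-1}∘⋯∘M_p): M ≅ I[1,3], I[2,3], I[3,3]^2.
μ_θ-semistable layers: μ^(1)=5; μ^(2)=-2; μ^(3)=-9

((1, 1, 1); (0, 0, 3); (0, 1, 0))


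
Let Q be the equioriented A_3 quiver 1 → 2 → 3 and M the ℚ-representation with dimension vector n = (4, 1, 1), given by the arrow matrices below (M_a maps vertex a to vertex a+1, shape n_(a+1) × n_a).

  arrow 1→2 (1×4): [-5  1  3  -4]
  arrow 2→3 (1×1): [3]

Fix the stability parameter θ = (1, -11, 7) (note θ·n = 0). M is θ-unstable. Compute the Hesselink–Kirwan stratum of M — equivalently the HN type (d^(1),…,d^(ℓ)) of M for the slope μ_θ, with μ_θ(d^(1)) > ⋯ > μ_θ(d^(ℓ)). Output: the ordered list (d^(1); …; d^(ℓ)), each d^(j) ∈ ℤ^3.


Via rank(M_{q-1}∘⋯∘M_p): M ≅ I[1,1]^3, I[1,3].
μ_θ-semistable layers: μ^(1)=7; μ^(2)=1; μ^(3)=-5

((0, 0, 1); (3, 0, 0); (1, 1, 0))


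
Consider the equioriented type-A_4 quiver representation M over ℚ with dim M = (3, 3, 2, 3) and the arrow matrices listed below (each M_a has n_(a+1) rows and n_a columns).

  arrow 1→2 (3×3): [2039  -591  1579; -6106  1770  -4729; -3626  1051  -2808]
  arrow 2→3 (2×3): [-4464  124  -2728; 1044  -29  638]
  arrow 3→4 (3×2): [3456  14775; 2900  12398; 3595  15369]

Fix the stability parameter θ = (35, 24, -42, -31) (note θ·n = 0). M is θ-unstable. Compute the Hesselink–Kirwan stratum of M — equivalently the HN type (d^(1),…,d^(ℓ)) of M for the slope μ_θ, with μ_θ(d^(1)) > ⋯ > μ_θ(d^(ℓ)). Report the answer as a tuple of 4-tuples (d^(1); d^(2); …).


Interval decomposition of M: I[1,2]^2, I[1,4], I[3,4], I[4,4].
HN type (ℓ=4): μ^(1)=59/2; μ^(2)=-7/2; μ^(3)=-31; μ^(4)=-42

((2, 2, 0, 0); (1, 1, 1, 1); (0, 0, 0, 2); (0, 0, 1, 0))


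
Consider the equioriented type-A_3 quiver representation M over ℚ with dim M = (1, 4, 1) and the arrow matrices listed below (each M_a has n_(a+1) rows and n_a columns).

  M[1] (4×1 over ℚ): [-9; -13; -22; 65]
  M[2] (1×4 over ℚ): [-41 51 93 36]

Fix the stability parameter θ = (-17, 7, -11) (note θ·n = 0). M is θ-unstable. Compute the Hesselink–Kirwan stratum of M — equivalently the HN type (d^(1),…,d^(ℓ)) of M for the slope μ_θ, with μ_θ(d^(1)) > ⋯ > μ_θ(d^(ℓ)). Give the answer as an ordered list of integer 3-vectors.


Via rank(M_{q-1}∘⋯∘M_p): M ≅ I[1,2], I[2,2]^2, I[2,3].
μ_θ-semistable layers: μ^(1)=7; μ^(2)=-2; μ^(3)=-17

((0, 3, 0); (0, 1, 1); (1, 0, 0))


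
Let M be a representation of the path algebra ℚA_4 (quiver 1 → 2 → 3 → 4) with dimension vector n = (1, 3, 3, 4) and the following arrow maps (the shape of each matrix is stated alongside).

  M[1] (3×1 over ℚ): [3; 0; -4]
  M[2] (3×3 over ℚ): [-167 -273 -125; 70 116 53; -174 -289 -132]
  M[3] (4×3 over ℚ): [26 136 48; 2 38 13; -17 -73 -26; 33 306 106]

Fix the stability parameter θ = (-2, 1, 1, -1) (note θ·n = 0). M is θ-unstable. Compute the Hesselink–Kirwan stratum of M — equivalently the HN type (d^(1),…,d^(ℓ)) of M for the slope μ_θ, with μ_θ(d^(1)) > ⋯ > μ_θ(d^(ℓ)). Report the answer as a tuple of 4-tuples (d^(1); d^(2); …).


Interval decomposition of M: I[1,4], I[2,4]^2, I[4,4].
HN type (ℓ=3): μ^(1)=1/3; μ^(2)=-1; μ^(3)=-2

((0, 3, 3, 3); (0, 0, 0, 1); (1, 0, 0, 0))


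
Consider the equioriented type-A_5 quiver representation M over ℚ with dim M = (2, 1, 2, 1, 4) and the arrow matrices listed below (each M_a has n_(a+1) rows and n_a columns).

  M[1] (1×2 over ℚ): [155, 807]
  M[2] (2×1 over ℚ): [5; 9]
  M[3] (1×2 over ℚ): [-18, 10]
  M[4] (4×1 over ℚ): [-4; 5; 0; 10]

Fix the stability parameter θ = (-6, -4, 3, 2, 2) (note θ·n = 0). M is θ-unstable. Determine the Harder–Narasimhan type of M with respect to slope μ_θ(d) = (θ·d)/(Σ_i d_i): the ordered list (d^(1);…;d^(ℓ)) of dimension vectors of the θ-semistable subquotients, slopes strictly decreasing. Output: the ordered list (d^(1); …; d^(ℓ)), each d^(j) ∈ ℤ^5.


Barcode: M ≅ I[1,1], I[1,3], I[3,5], I[5,5]^3. HN layers by μ_θ (5 steps, strictly decreasing):
  μ^(1)=3; μ^(2)=7/3; μ^(3)=2; μ^(4)=-4; μ^(5)=-6

((0, 0, 1, 0, 0); (0, 0, 1, 1, 1); (0, 0, 0, 0, 3); (0, 1, 0, 0, 0); (2, 0, 0, 0, 0))


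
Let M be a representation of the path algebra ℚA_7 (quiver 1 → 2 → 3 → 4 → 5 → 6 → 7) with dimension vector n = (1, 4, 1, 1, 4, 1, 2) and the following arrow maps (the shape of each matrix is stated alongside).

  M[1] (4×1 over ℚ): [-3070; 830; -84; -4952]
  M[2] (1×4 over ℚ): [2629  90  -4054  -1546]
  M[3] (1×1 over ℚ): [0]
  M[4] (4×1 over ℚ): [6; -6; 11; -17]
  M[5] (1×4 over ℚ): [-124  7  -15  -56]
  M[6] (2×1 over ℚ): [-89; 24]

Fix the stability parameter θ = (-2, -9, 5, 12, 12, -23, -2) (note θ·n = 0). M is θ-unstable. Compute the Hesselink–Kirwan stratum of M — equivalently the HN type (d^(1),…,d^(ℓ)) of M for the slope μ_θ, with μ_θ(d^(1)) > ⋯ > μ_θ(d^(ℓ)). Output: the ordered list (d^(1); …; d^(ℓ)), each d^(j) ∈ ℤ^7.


Barcode: M ≅ I[1,3], I[2,2]^3, I[4,7], I[5,5]^3, I[7,7]. HN layers by μ_θ (6 steps, strictly decreasing):
  μ^(1)=12; μ^(2)=5; μ^(3)=-1/4; μ^(4)=-2; μ^(5)=-11/2; μ^(6)=-9

((0, 0, 0, 0, 3, 0, 0); (0, 0, 1, 0, 0, 0, 0); (0, 0, 0, 1, 1, 1, 1); (0, 0, 0, 0, 0, 0, 1); (1, 1, 0, 0, 0, 0, 0); (0, 3, 0, 0, 0, 0, 0))


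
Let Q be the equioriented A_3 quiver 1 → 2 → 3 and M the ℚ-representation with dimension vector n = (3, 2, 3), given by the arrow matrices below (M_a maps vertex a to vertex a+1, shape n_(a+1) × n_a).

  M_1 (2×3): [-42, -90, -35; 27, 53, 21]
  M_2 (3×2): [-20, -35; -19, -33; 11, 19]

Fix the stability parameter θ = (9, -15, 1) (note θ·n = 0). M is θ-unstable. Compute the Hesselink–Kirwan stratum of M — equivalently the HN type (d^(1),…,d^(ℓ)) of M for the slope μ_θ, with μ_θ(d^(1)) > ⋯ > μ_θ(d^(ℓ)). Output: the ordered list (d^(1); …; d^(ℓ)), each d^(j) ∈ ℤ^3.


Via rank(M_{q-1}∘⋯∘M_p): M ≅ I[1,1], I[1,3]^2, I[3,3].
μ_θ-semistable layers: μ^(1)=9; μ^(2)=1; μ^(3)=-3

((1, 0, 0); (0, 0, 3); (2, 2, 0))


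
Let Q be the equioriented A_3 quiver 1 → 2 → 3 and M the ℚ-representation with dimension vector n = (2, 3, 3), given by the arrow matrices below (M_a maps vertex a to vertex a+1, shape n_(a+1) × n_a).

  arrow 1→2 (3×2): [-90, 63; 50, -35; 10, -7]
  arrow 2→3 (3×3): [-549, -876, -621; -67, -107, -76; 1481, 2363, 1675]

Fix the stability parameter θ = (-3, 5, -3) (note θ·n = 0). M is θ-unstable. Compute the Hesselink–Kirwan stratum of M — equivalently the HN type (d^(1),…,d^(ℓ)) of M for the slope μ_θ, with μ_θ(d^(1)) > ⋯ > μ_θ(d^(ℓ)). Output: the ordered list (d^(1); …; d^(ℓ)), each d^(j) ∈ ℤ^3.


Interval decomposition of M: I[1,1], I[1,3], I[2,3]^2.
HN type (ℓ=2): μ^(1)=1; μ^(2)=-3

((0, 3, 3); (2, 0, 0))


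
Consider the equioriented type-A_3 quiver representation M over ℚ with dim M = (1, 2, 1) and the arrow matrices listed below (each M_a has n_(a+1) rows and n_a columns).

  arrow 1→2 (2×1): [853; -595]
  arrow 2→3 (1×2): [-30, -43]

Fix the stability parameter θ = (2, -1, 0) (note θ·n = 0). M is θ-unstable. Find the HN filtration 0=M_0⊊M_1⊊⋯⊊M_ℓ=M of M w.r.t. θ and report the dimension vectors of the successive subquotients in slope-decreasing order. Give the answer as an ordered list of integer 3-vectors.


Via rank(M_{q-1}∘⋯∘M_p): M ≅ I[1,3], I[2,2].
μ_θ-semistable layers: μ^(1)=1/3; μ^(2)=-1

((1, 1, 1); (0, 1, 0))


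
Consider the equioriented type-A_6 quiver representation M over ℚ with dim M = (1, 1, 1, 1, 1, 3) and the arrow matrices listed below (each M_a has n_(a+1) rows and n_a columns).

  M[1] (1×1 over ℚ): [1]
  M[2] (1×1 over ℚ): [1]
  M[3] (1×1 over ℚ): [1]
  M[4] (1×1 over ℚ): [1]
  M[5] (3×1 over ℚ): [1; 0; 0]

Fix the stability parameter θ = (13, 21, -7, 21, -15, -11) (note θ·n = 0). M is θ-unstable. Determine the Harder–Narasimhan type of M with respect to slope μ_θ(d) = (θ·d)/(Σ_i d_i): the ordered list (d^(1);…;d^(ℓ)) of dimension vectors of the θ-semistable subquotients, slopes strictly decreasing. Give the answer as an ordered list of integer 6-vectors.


Barcode: M ≅ I[1,6], I[6,6]^2. HN layers by μ_θ (2 steps, strictly decreasing):
  μ^(1)=11/3; μ^(2)=-11

((1, 1, 1, 1, 1, 1); (0, 0, 0, 0, 0, 2))


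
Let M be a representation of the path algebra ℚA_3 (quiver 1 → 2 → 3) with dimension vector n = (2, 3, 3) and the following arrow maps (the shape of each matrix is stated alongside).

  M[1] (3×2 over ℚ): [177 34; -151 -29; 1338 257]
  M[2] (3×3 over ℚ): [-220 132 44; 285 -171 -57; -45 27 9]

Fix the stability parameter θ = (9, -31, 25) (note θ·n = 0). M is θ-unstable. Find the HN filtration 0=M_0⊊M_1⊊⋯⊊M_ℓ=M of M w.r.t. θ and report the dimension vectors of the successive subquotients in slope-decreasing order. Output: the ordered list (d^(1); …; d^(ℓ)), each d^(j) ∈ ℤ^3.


Interval decomposition of M: I[1,2]^2, I[2,3], I[3,3]^2.
HN type (ℓ=3): μ^(1)=25; μ^(2)=-11; μ^(3)=-31

((0, 0, 3); (2, 2, 0); (0, 1, 0))


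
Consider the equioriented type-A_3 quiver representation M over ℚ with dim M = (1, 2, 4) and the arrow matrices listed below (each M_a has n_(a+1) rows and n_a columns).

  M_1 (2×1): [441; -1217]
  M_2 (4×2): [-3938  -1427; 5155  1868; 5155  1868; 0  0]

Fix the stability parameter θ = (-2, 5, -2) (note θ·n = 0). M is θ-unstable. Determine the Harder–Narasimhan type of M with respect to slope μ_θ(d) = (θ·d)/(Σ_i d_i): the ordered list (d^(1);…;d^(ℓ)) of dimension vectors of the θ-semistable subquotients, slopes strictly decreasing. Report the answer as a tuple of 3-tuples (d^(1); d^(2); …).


Via rank(M_{q-1}∘⋯∘M_p): M ≅ I[1,3], I[2,3], I[3,3]^2.
μ_θ-semistable layers: μ^(1)=3/2; μ^(2)=-2

((0, 2, 2); (1, 0, 2))


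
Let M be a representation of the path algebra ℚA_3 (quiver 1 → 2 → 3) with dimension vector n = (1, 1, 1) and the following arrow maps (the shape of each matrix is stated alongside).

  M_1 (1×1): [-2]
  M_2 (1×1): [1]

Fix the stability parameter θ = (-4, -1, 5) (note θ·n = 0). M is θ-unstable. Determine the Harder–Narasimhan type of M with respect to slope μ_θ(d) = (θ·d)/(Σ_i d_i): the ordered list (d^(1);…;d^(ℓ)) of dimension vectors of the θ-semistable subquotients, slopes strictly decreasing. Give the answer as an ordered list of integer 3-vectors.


Interval decomposition of M: I[1,3].
HN type (ℓ=3): μ^(1)=5; μ^(2)=-1; μ^(3)=-4

((0, 0, 1); (0, 1, 0); (1, 0, 0))


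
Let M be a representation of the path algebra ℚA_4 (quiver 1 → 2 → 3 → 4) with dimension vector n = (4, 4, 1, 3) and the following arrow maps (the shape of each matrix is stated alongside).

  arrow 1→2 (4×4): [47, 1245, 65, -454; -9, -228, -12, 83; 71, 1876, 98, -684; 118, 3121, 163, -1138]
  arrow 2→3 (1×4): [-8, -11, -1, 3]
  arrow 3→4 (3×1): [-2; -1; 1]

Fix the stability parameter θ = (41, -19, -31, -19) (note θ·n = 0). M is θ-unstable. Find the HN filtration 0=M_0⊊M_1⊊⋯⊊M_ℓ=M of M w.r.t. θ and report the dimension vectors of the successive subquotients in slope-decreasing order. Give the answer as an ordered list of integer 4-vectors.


Barcode: M ≅ I[1,1], I[1,2]^2, I[1,4], I[2,2], I[4,4]^2. HN layers by μ_θ (4 steps, strictly decreasing):
  μ^(1)=41; μ^(2)=11; μ^(3)=-7; μ^(4)=-19

((1, 0, 0, 0); (2, 2, 0, 0); (1, 1, 1, 1); (0, 1, 0, 2))


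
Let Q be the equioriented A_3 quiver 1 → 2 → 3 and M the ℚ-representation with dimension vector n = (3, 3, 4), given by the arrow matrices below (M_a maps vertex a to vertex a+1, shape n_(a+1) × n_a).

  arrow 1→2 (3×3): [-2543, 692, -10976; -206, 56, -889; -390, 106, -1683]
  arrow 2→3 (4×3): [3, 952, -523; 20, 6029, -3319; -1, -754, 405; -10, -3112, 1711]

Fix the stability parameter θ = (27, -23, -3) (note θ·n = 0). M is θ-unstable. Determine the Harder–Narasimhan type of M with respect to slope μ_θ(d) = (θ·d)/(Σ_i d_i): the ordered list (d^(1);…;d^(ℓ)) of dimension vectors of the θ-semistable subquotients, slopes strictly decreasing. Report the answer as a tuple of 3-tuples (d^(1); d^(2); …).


Barcode: M ≅ I[1,3]^3, I[3,3]. HN layers by μ_θ (2 steps, strictly decreasing):
  μ^(1)=1/3; μ^(2)=-3

((3, 3, 3); (0, 0, 1))


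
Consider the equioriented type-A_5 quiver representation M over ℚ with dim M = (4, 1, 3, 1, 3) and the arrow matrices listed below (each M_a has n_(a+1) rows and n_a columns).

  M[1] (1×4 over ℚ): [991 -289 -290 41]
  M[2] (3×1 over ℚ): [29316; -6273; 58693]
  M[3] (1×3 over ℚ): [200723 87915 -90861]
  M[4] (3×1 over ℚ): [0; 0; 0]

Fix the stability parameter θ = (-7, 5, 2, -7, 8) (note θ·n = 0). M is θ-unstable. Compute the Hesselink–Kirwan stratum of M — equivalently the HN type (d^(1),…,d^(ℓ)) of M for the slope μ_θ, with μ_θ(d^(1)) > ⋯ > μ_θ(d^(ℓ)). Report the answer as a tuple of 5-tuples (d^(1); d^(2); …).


Interval decomposition of M: I[1,1]^3, I[1,3], I[3,3], I[3,4], I[5,5]^3.
HN type (ℓ=5): μ^(1)=8; μ^(2)=7/2; μ^(3)=2; μ^(4)=-5/2; μ^(5)=-7

((0, 0, 0, 0, 3); (0, 1, 1, 0, 0); (0, 0, 1, 0, 0); (0, 0, 1, 1, 0); (4, 0, 0, 0, 0))


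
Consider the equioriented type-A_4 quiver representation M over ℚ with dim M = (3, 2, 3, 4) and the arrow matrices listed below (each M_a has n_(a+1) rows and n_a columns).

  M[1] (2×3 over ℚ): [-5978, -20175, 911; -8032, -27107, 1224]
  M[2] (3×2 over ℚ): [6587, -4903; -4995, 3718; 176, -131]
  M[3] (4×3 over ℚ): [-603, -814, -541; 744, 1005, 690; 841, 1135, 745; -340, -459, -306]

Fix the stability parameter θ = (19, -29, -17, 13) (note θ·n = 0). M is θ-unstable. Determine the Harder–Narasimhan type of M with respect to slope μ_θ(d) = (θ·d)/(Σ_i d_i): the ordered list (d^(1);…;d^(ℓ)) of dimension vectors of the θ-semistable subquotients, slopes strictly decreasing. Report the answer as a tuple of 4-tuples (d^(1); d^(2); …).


Via rank(M_{q-1}∘⋯∘M_p): M ≅ I[1,1], I[1,3], I[1,4], I[3,4], I[4,4]^2.
μ_θ-semistable layers: μ^(1)=19; μ^(2)=13; μ^(3)=-9; μ^(4)=-17

((1, 0, 0, 0); (0, 0, 0, 4); (2, 2, 2, 0); (0, 0, 1, 0))


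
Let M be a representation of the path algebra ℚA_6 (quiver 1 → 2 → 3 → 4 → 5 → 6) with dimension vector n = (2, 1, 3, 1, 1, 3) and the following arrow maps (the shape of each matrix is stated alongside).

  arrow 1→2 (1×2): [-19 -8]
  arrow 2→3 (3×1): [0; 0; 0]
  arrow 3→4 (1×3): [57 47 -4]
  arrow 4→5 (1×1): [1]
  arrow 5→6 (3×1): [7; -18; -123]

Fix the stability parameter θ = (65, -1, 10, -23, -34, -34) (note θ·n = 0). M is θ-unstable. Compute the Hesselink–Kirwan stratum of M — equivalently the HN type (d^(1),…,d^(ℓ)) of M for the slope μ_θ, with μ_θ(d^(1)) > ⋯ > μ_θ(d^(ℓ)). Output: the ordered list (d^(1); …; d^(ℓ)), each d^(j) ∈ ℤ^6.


Interval decomposition of M: I[1,1], I[1,2], I[3,3]^2, I[3,6], I[6,6]^2.
HN type (ℓ=5): μ^(1)=65; μ^(2)=32; μ^(3)=10; μ^(4)=-81/4; μ^(5)=-34

((1, 0, 0, 0, 0, 0); (1, 1, 0, 0, 0, 0); (0, 0, 2, 0, 0, 0); (0, 0, 1, 1, 1, 1); (0, 0, 0, 0, 0, 2))


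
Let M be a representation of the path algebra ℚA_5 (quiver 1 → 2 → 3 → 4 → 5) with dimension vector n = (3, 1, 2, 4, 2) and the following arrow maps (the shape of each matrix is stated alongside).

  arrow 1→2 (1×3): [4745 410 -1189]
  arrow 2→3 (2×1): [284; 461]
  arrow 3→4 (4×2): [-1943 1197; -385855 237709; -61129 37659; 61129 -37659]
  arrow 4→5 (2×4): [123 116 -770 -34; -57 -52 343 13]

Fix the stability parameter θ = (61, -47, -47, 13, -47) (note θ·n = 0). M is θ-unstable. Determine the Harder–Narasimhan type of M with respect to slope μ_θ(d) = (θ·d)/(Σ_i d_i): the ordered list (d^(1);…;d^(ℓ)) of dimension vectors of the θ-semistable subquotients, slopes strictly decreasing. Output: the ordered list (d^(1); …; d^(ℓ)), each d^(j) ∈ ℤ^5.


Barcode: M ≅ I[1,1]^2, I[1,5], I[3,5], I[4,4]^2. HN layers by μ_θ (5 steps, strictly decreasing):
  μ^(1)=61; μ^(2)=13; μ^(3)=-67/5; μ^(4)=-17; μ^(5)=-47

((2, 0, 0, 0, 0); (0, 0, 0, 2, 0); (1, 1, 1, 1, 1); (0, 0, 0, 1, 1); (0, 0, 1, 0, 0))


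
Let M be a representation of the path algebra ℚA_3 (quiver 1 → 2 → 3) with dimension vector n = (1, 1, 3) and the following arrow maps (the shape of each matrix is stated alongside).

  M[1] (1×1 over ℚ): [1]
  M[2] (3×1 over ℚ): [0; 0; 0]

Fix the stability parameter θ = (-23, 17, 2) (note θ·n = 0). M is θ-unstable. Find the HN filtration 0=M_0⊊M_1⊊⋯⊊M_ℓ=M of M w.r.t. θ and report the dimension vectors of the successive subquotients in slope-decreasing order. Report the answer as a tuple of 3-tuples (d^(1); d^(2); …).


Barcode: M ≅ I[1,2], I[3,3]^3. HN layers by μ_θ (3 steps, strictly decreasing):
  μ^(1)=17; μ^(2)=2; μ^(3)=-23

((0, 1, 0); (0, 0, 3); (1, 0, 0))


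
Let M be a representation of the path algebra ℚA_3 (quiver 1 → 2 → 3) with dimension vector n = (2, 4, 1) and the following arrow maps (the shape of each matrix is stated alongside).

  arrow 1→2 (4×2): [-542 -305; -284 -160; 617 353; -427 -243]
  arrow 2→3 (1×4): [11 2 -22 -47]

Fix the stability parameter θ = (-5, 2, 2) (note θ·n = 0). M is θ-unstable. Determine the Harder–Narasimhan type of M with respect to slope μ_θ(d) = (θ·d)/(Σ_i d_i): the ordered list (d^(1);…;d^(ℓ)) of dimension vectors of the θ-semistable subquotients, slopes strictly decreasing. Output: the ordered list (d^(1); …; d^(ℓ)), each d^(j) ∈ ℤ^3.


Interval decomposition of M: I[1,2], I[1,3], I[2,2]^2.
HN type (ℓ=2): μ^(1)=2; μ^(2)=-5

((0, 4, 1); (2, 0, 0))


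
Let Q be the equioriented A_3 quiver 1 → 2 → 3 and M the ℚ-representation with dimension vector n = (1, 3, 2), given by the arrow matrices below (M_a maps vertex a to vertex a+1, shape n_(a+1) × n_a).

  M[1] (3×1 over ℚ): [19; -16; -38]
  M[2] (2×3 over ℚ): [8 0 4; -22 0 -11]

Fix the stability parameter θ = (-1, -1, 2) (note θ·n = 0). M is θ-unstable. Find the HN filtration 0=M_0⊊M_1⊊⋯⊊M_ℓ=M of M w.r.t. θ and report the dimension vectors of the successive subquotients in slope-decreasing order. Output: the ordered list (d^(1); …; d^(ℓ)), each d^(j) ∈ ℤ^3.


Interval decomposition of M: I[1,2], I[2,2], I[2,3], I[3,3].
HN type (ℓ=2): μ^(1)=2; μ^(2)=-1

((0, 0, 2); (1, 3, 0))


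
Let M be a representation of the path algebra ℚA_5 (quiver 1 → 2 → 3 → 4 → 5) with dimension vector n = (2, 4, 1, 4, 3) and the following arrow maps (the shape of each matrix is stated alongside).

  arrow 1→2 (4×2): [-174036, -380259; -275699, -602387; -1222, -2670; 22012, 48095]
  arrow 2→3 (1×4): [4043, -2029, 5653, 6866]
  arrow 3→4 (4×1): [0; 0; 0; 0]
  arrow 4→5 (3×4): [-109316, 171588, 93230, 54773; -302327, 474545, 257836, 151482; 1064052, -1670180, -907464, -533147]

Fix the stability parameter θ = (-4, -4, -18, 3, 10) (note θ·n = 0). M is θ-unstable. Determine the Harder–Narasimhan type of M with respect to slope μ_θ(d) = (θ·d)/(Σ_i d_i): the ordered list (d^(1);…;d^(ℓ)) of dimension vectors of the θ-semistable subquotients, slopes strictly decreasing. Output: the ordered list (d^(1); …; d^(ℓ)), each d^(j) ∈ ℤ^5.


Interval decomposition of M: I[1,2], I[1,3], I[2,2]^2, I[4,4], I[4,5]^3.
HN type (ℓ=4): μ^(1)=10; μ^(2)=3; μ^(3)=-4; μ^(4)=-26/3

((0, 0, 0, 0, 3); (0, 0, 0, 4, 0); (1, 3, 0, 0, 0); (1, 1, 1, 0, 0))


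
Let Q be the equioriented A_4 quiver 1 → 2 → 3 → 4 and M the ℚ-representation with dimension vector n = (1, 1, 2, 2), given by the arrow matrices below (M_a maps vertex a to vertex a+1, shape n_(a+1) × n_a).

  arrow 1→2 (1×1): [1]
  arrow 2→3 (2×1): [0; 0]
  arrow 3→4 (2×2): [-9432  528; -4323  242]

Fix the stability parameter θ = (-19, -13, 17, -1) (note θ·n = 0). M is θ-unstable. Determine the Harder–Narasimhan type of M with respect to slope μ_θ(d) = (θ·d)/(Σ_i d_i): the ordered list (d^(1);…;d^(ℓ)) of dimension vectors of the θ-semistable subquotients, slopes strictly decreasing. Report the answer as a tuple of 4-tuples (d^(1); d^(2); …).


Via rank(M_{q-1}∘⋯∘M_p): M ≅ I[1,2], I[3,3], I[3,4], I[4,4].
μ_θ-semistable layers: μ^(1)=17; μ^(2)=8; μ^(3)=-1; μ^(4)=-13; μ^(5)=-19

((0, 0, 1, 0); (0, 0, 1, 1); (0, 0, 0, 1); (0, 1, 0, 0); (1, 0, 0, 0))


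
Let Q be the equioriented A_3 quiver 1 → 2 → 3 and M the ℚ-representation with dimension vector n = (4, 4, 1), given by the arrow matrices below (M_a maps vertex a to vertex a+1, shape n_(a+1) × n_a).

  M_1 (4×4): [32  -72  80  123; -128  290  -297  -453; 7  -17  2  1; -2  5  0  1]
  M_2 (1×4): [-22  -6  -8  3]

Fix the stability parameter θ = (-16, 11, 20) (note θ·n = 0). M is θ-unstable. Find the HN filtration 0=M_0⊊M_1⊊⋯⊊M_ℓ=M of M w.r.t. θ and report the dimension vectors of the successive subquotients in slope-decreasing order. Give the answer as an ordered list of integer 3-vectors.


Via rank(M_{q-1}∘⋯∘M_p): M ≅ I[1,2]^3, I[1,3].
μ_θ-semistable layers: μ^(1)=20; μ^(2)=11; μ^(3)=-16

((0, 0, 1); (0, 4, 0); (4, 0, 0))


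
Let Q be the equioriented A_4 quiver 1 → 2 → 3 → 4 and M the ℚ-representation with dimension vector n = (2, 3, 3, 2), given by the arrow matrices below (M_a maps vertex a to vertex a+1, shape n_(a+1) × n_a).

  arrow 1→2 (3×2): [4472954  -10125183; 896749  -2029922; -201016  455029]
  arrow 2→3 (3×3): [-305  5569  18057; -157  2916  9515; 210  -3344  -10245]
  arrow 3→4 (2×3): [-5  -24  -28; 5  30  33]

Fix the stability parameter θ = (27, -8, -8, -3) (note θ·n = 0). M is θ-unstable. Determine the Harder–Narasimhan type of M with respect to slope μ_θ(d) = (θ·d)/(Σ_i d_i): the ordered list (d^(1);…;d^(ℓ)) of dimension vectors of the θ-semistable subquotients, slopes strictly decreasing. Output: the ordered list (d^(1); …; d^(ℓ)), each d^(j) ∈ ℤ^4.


Interval decomposition of M: I[1,4]^2, I[2,3].
HN type (ℓ=2): μ^(1)=2; μ^(2)=-8

((2, 2, 2, 2); (0, 1, 1, 0))


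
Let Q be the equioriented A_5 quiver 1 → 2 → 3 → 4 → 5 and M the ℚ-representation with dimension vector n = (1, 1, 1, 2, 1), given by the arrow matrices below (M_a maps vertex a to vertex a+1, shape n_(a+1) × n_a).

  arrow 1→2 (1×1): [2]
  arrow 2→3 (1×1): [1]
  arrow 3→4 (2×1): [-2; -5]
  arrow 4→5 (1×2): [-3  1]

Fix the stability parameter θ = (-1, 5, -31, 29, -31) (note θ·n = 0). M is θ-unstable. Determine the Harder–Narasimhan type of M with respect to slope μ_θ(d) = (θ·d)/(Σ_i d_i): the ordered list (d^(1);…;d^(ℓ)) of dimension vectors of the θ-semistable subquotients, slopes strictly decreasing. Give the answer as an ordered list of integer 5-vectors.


Barcode: M ≅ I[1,5], I[4,4]. HN layers by μ_θ (3 steps, strictly decreasing):
  μ^(1)=29; μ^(2)=-1; μ^(3)=-9

((0, 0, 0, 1, 0); (0, 0, 0, 1, 1); (1, 1, 1, 0, 0))


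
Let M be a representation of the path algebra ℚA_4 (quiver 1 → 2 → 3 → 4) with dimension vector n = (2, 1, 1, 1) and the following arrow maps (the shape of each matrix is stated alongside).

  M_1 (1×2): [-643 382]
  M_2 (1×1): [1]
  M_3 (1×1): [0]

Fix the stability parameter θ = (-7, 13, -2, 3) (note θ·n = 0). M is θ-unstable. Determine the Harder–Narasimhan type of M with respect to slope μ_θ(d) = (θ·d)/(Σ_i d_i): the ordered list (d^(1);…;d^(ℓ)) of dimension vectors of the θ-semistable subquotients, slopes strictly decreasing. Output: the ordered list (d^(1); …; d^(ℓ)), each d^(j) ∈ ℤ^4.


Barcode: M ≅ I[1,1], I[1,3], I[4,4]. HN layers by μ_θ (3 steps, strictly decreasing):
  μ^(1)=11/2; μ^(2)=3; μ^(3)=-7

((0, 1, 1, 0); (0, 0, 0, 1); (2, 0, 0, 0))


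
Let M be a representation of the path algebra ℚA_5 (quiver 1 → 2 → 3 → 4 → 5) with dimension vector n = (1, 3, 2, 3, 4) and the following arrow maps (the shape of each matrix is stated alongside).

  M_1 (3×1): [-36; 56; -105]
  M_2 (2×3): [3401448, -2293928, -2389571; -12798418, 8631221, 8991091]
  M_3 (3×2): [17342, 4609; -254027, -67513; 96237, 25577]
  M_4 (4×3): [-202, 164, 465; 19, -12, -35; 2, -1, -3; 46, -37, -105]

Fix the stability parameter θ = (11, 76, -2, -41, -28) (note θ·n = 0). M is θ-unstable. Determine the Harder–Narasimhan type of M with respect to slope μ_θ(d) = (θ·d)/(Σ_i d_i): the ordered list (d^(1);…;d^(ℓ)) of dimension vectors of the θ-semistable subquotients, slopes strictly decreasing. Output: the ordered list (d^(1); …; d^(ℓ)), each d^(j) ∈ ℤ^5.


Barcode: M ≅ I[1,5], I[2,2], I[2,5], I[4,5], I[5,5]. HN layers by μ_θ (5 steps, strictly decreasing):
  μ^(1)=76; μ^(2)=16/5; μ^(3)=5/4; μ^(4)=-28; μ^(5)=-41

((0, 1, 0, 0, 0); (1, 1, 1, 1, 1); (0, 1, 1, 1, 1); (0, 0, 0, 0, 2); (0, 0, 0, 1, 0))


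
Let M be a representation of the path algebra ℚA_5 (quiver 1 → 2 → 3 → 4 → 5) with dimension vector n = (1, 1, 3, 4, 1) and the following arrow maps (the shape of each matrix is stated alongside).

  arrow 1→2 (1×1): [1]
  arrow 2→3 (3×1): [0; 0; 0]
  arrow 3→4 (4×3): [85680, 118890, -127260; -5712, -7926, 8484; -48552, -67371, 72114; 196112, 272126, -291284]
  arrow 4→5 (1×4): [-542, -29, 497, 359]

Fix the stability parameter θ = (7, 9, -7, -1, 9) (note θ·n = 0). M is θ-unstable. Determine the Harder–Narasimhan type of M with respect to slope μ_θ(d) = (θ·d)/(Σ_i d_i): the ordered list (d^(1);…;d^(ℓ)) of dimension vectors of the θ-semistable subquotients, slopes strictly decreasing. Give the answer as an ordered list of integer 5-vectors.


Interval decomposition of M: I[1,2], I[3,3]^2, I[3,5], I[4,4]^3.
HN type (ℓ=4): μ^(1)=9; μ^(2)=7; μ^(3)=-1; μ^(4)=-7

((0, 1, 0, 0, 1); (1, 0, 0, 0, 0); (0, 0, 0, 4, 0); (0, 0, 3, 0, 0))


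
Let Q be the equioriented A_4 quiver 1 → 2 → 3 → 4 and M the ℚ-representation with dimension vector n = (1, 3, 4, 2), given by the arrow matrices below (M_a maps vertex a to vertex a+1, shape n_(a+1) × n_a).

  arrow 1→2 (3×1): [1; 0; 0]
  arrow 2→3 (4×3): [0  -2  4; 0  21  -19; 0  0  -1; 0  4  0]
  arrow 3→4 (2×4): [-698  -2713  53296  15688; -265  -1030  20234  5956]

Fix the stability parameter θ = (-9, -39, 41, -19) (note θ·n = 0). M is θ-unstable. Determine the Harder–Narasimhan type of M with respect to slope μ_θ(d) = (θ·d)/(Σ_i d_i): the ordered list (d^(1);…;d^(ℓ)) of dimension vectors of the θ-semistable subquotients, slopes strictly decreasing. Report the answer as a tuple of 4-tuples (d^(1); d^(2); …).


Barcode: M ≅ I[1,2], I[2,4]^2, I[3,3]^2. HN layers by μ_θ (4 steps, strictly decreasing):
  μ^(1)=41; μ^(2)=11; μ^(3)=-24; μ^(4)=-39

((0, 0, 2, 0); (0, 0, 2, 2); (1, 1, 0, 0); (0, 2, 0, 0))


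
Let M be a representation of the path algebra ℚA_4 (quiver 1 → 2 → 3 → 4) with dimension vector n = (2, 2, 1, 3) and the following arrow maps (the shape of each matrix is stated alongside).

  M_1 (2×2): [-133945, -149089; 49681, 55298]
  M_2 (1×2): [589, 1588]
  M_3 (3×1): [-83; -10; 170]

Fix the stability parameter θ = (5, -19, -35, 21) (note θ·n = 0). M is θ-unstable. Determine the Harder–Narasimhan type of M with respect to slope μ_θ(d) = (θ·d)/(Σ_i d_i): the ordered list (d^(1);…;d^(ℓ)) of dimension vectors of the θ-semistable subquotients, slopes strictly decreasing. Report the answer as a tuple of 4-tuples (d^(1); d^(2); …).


Barcode: M ≅ I[1,2], I[1,4], I[4,4]^2. HN layers by μ_θ (3 steps, strictly decreasing):
  μ^(1)=21; μ^(2)=-7; μ^(3)=-49/3

((0, 0, 0, 3); (1, 1, 0, 0); (1, 1, 1, 0))


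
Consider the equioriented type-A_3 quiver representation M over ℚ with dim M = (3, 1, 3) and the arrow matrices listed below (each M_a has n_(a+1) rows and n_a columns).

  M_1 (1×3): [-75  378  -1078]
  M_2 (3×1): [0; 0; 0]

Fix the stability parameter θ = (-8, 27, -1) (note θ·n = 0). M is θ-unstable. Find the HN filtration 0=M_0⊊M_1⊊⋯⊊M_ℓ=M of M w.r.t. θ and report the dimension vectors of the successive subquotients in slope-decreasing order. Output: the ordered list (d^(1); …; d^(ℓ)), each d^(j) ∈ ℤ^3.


Barcode: M ≅ I[1,1]^2, I[1,2], I[3,3]^3. HN layers by μ_θ (3 steps, strictly decreasing):
  μ^(1)=27; μ^(2)=-1; μ^(3)=-8

((0, 1, 0); (0, 0, 3); (3, 0, 0))


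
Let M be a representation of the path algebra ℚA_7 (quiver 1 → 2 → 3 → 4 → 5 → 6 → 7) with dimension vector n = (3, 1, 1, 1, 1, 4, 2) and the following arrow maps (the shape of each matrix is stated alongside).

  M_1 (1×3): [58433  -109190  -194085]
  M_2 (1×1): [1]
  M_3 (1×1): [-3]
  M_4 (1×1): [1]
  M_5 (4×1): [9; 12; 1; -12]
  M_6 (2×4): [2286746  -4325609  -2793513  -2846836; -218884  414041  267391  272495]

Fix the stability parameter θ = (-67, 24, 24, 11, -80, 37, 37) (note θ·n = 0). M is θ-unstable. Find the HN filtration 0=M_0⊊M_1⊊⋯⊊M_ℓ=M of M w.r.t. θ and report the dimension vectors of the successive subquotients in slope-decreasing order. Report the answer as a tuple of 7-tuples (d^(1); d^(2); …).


Barcode: M ≅ I[1,1]^2, I[1,7], I[6,6]^2, I[6,7]. HN layers by μ_θ (3 steps, strictly decreasing):
  μ^(1)=37; μ^(2)=-21/4; μ^(3)=-67

((0, 0, 0, 0, 0, 4, 2); (0, 1, 1, 1, 1, 0, 0); (3, 0, 0, 0, 0, 0, 0))


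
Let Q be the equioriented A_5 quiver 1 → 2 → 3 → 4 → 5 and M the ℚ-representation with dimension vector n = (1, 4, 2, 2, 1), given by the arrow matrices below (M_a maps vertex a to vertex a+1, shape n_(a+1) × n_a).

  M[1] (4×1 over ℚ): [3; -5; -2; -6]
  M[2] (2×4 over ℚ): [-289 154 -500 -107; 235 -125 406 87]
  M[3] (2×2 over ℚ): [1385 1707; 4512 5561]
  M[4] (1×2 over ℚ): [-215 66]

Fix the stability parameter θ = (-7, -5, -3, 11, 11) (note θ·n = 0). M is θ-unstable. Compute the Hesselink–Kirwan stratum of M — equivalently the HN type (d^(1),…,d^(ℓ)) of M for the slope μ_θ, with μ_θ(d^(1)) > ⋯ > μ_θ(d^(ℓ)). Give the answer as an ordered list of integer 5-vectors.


Via rank(M_{q-1}∘⋯∘M_p): M ≅ I[1,5], I[2,2]^2, I[2,4].
μ_θ-semistable layers: μ^(1)=11; μ^(2)=-3; μ^(3)=-5; μ^(4)=-7

((0, 0, 0, 2, 1); (0, 0, 2, 0, 0); (0, 4, 0, 0, 0); (1, 0, 0, 0, 0))


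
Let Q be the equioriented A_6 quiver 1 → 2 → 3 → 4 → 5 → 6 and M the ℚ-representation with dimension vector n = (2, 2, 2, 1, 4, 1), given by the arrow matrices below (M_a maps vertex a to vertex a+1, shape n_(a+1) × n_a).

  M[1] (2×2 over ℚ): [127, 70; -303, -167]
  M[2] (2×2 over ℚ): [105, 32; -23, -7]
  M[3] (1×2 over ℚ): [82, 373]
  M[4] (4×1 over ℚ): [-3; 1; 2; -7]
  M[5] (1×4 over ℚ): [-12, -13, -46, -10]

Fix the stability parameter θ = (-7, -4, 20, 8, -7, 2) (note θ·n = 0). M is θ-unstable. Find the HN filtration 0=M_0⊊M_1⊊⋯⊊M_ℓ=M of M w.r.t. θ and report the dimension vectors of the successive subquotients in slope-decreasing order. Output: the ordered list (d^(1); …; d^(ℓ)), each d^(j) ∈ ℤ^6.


Barcode: M ≅ I[1,3], I[1,6], I[5,5]^3. HN layers by μ_θ (4 steps, strictly decreasing):
  μ^(1)=20; μ^(2)=23/4; μ^(3)=-4; μ^(4)=-7

((0, 0, 1, 0, 0, 0); (0, 0, 1, 1, 1, 1); (0, 2, 0, 0, 0, 0); (2, 0, 0, 0, 3, 0))


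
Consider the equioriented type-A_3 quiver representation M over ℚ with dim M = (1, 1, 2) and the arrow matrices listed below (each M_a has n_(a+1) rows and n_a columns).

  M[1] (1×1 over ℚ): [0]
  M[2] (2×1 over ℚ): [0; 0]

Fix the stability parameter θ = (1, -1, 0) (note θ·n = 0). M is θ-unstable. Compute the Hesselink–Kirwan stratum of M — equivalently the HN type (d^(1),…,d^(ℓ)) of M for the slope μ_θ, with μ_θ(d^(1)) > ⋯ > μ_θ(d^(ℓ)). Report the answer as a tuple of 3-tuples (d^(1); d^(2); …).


Via rank(M_{q-1}∘⋯∘M_p): M ≅ I[1,1], I[2,2], I[3,3]^2.
μ_θ-semistable layers: μ^(1)=1; μ^(2)=0; μ^(3)=-1

((1, 0, 0); (0, 0, 2); (0, 1, 0))


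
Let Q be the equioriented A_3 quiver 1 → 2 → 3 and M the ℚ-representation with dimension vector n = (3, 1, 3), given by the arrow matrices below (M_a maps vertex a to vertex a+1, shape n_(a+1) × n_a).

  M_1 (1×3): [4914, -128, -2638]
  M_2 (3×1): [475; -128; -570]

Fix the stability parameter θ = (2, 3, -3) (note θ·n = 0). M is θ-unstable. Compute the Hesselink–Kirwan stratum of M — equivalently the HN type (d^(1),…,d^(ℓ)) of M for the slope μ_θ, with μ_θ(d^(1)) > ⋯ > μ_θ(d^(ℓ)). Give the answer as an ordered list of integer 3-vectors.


Via rank(M_{q-1}∘⋯∘M_p): M ≅ I[1,1]^2, I[1,3], I[3,3]^2.
μ_θ-semistable layers: μ^(1)=2; μ^(2)=2/3; μ^(3)=-3

((2, 0, 0); (1, 1, 1); (0, 0, 2))


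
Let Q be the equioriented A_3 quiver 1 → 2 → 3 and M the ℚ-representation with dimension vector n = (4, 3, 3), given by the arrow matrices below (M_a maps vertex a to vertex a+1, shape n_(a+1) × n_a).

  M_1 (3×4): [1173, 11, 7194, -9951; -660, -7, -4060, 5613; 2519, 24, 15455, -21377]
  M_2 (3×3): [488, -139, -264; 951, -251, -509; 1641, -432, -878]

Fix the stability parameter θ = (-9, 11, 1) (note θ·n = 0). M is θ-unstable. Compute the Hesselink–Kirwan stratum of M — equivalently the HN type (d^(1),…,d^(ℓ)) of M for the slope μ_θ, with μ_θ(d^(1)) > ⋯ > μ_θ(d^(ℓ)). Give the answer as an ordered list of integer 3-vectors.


Barcode: M ≅ I[1,1], I[1,3]^3. HN layers by μ_θ (2 steps, strictly decreasing):
  μ^(1)=6; μ^(2)=-9

((0, 3, 3); (4, 0, 0))


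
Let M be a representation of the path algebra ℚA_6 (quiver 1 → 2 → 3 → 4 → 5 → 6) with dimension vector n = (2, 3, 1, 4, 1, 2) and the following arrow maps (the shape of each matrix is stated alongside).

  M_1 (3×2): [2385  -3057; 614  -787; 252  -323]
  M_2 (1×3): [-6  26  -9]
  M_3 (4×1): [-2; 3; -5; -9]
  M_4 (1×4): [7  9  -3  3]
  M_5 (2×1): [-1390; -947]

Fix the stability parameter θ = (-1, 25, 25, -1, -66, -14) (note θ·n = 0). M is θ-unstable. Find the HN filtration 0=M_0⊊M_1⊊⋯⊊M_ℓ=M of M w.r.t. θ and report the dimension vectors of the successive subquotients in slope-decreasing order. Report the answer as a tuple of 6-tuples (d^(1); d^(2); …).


Barcode: M ≅ I[1,2], I[1,6], I[2,2], I[4,4]^3, I[6,6]. HN layers by μ_θ (4 steps, strictly decreasing):
  μ^(1)=25; μ^(2)=-1; μ^(3)=-16/3; μ^(4)=-14

((0, 2, 0, 0, 0, 0); (1, 0, 0, 3, 0, 0); (1, 1, 1, 1, 1, 1); (0, 0, 0, 0, 0, 1))


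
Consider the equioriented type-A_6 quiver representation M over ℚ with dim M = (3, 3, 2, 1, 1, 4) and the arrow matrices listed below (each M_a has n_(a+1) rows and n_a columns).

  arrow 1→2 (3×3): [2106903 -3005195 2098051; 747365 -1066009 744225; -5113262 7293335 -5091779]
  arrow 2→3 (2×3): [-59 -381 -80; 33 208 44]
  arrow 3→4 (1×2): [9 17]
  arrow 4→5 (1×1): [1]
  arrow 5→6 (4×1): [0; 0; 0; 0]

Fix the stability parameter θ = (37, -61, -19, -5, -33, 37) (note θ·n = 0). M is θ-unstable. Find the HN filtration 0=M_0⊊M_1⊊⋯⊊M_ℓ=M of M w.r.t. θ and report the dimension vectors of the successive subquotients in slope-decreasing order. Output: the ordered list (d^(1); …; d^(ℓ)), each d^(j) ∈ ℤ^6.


Interval decomposition of M: I[1,1], I[1,2], I[1,5], I[2,3], I[6,6]^4.
HN type (ℓ=5): μ^(1)=37; μ^(2)=-12; μ^(3)=-81/5; μ^(4)=-19; μ^(5)=-61

((1, 0, 0, 0, 0, 4); (1, 1, 0, 0, 0, 0); (1, 1, 1, 1, 1, 0); (0, 0, 1, 0, 0, 0); (0, 1, 0, 0, 0, 0))


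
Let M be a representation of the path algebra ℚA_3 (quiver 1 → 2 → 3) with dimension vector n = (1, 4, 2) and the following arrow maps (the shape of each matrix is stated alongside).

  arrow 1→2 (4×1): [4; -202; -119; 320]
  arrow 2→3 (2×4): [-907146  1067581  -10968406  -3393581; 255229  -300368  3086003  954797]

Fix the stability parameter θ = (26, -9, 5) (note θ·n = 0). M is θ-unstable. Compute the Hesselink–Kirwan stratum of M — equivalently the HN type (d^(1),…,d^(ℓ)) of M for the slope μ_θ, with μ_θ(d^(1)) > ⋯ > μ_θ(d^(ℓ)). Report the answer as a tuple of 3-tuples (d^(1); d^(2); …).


Barcode: M ≅ I[1,3], I[2,2]^2, I[2,3]. HN layers by μ_θ (3 steps, strictly decreasing):
  μ^(1)=22/3; μ^(2)=5; μ^(3)=-9

((1, 1, 1); (0, 0, 1); (0, 3, 0))


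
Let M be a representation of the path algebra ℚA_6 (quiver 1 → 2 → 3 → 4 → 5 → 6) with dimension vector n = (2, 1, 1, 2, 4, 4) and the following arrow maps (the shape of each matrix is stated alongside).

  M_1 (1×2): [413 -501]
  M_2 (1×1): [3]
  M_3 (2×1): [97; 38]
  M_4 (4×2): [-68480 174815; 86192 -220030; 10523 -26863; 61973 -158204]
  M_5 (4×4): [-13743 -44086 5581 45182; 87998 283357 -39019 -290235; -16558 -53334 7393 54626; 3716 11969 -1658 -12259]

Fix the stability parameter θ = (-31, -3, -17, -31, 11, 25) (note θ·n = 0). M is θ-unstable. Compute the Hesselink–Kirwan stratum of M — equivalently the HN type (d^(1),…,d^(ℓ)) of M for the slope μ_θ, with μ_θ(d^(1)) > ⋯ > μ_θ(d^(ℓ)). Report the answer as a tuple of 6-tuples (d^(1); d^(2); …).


Via rank(M_{q-1}∘⋯∘M_p): M ≅ I[1,1], I[1,6], I[4,6], I[5,6]^2.
μ_θ-semistable layers: μ^(1)=25; μ^(2)=11; μ^(3)=-17; μ^(4)=-31

((0, 0, 0, 0, 0, 4); (0, 0, 0, 0, 4, 0); (0, 1, 1, 1, 0, 0); (2, 0, 0, 1, 0, 0))
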